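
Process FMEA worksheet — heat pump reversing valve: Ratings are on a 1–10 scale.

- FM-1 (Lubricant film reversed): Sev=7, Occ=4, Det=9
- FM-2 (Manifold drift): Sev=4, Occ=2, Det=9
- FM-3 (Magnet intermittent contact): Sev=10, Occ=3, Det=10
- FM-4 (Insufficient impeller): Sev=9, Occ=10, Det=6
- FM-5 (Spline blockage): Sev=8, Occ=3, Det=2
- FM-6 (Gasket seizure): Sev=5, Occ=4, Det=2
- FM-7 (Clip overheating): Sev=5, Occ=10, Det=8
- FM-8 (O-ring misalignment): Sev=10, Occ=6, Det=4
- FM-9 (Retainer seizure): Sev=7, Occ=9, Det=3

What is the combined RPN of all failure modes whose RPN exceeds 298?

1240

RPN = Severity × Occurrence × Detection:
  FM-1: 7 × 4 × 9 = 252
  FM-2: 4 × 2 × 9 = 72
  FM-3: 10 × 3 × 10 = 300
  FM-4: 9 × 10 × 6 = 540
  FM-5: 8 × 3 × 2 = 48
  FM-6: 5 × 4 × 2 = 40
  FM-7: 5 × 10 × 8 = 400
  FM-8: 10 × 6 × 4 = 240
  FM-9: 7 × 9 × 3 = 189
RPN > 298: FM-3 (300), FM-4 (540), FM-7 (400).
Sum: 300 + 540 + 400 = 1240.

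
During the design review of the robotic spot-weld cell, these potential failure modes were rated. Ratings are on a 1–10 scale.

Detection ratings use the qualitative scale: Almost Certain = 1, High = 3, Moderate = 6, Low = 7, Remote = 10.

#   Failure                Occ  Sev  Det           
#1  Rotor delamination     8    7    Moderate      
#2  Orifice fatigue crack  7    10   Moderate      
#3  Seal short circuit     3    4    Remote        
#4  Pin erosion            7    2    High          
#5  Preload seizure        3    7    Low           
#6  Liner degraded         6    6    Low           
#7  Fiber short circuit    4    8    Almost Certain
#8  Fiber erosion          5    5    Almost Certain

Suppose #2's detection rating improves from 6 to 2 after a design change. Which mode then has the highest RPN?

#1

RPN = Severity × Occurrence × Detection:
  #1: 7 × 8 × 6 = 336
  #2: 10 × 7 × 6 = 420
  #3: 4 × 3 × 10 = 120
  #4: 2 × 7 × 3 = 42
  #5: 7 × 3 × 7 = 147
  #6: 6 × 6 × 7 = 252
  #7: 8 × 4 × 1 = 32
  #8: 5 × 5 × 1 = 25
After action: #2 → 10 × 7 × 2 = 140.
Revised RPNs: #1=336, #6=252, #5=147, #2=140, #3=120, #4=42, #7=32, #8=25.
Highest is now #1 (336).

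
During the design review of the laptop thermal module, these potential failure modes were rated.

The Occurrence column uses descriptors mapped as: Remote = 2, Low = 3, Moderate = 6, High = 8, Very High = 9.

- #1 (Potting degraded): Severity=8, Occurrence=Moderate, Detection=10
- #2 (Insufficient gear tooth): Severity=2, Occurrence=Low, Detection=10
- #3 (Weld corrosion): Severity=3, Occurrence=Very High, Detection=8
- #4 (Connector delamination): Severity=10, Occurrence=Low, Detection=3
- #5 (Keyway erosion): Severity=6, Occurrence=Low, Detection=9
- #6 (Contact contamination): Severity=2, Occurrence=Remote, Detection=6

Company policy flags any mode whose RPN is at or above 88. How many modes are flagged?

RPN = Severity × Occurrence × Detection:
  #1: 8 × 6 × 10 = 480
  #2: 2 × 3 × 10 = 60
  #3: 3 × 9 × 8 = 216
  #4: 10 × 3 × 3 = 90
  #5: 6 × 3 × 9 = 162
  #6: 2 × 2 × 6 = 24
Modes with RPN ≥ 88: #1 (480), #3 (216), #4 (90), #5 (162) → 4.

4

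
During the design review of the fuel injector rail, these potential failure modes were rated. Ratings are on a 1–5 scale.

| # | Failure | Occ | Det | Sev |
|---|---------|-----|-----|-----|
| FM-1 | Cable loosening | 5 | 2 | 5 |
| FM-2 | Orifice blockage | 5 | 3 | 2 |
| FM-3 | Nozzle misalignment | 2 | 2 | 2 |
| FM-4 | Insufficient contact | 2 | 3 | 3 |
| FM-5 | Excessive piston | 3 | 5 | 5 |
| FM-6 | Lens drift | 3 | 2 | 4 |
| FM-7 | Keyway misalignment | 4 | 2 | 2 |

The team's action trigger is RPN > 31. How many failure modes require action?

RPN = Severity × Occurrence × Detection:
  FM-1: 5 × 5 × 2 = 50
  FM-2: 2 × 5 × 3 = 30
  FM-3: 2 × 2 × 2 = 8
  FM-4: 3 × 2 × 3 = 18
  FM-5: 5 × 3 × 5 = 75
  FM-6: 4 × 3 × 2 = 24
  FM-7: 2 × 4 × 2 = 16
Modes with RPN > 31: FM-1 (50), FM-5 (75) → 2.

2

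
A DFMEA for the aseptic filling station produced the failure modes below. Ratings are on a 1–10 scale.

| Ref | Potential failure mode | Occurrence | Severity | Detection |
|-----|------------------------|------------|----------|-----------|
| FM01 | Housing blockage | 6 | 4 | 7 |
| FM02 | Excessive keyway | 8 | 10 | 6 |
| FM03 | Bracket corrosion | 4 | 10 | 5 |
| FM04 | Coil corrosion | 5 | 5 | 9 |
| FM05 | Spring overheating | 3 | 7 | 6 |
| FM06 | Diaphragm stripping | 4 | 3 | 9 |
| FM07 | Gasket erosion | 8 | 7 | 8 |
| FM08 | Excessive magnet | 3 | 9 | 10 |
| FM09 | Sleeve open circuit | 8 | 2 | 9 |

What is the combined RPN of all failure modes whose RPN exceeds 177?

RPN = Severity × Occurrence × Detection:
  FM01: 4 × 6 × 7 = 168
  FM02: 10 × 8 × 6 = 480
  FM03: 10 × 4 × 5 = 200
  FM04: 5 × 5 × 9 = 225
  FM05: 7 × 3 × 6 = 126
  FM06: 3 × 4 × 9 = 108
  FM07: 7 × 8 × 8 = 448
  FM08: 9 × 3 × 10 = 270
  FM09: 2 × 8 × 9 = 144
RPN > 177: FM02 (480), FM03 (200), FM04 (225), FM07 (448), FM08 (270).
Sum: 480 + 200 + 225 + 448 + 270 = 1623.

1623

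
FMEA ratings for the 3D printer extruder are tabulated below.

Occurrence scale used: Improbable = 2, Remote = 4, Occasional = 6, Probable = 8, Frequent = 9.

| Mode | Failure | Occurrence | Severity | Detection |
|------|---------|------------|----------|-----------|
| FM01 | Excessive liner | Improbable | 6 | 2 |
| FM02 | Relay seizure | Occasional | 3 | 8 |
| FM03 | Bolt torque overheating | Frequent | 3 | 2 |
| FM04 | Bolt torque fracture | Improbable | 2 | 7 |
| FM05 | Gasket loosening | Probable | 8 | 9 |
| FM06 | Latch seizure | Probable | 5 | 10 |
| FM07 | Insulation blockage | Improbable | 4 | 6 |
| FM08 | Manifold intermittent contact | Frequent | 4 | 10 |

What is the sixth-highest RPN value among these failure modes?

48

RPN = Severity × Occurrence × Detection:
  FM01: 6 × 2 × 2 = 24
  FM02: 3 × 6 × 8 = 144
  FM03: 3 × 9 × 2 = 54
  FM04: 2 × 2 × 7 = 28
  FM05: 8 × 8 × 9 = 576
  FM06: 5 × 8 × 10 = 400
  FM07: 4 × 2 × 6 = 48
  FM08: 4 × 9 × 10 = 360
Sorted descending: 576, 400, 360, 144, 54, 48, 28, 24.
The sixth-highest RPN is 48 (FM07).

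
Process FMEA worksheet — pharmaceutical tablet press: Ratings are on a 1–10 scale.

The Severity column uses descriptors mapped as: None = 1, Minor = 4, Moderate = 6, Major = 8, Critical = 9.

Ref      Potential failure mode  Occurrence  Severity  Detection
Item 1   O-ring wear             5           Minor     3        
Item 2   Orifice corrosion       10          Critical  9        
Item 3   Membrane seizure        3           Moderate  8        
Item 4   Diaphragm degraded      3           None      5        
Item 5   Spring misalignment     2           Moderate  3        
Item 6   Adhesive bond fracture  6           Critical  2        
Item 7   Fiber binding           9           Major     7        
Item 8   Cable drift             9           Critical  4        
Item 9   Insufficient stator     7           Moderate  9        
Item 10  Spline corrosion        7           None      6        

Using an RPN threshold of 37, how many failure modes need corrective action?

RPN = Severity × Occurrence × Detection:
  Item 1: 4 × 5 × 3 = 60
  Item 2: 9 × 10 × 9 = 810
  Item 3: 6 × 3 × 8 = 144
  Item 4: 1 × 3 × 5 = 15
  Item 5: 6 × 2 × 3 = 36
  Item 6: 9 × 6 × 2 = 108
  Item 7: 8 × 9 × 7 = 504
  Item 8: 9 × 9 × 4 = 324
  Item 9: 6 × 7 × 9 = 378
  Item 10: 1 × 7 × 6 = 42
Modes with RPN ≥ 37: Item 1 (60), Item 2 (810), Item 3 (144), Item 6 (108), Item 7 (504), Item 8 (324), Item 9 (378), Item 10 (42) → 8.

8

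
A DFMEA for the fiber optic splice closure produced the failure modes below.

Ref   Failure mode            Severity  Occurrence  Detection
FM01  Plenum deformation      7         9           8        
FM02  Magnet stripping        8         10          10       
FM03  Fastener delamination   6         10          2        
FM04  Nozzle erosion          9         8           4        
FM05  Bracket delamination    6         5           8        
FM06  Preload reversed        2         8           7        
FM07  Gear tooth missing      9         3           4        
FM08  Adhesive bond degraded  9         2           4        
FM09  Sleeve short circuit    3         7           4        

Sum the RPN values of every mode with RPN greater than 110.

2064

RPN = Severity × Occurrence × Detection:
  FM01: 7 × 9 × 8 = 504
  FM02: 8 × 10 × 10 = 800
  FM03: 6 × 10 × 2 = 120
  FM04: 9 × 8 × 4 = 288
  FM05: 6 × 5 × 8 = 240
  FM06: 2 × 8 × 7 = 112
  FM07: 9 × 3 × 4 = 108
  FM08: 9 × 2 × 4 = 72
  FM09: 3 × 7 × 4 = 84
RPN > 110: FM01 (504), FM02 (800), FM03 (120), FM04 (288), FM05 (240), FM06 (112).
Sum: 504 + 800 + 120 + 288 + 240 + 112 = 2064.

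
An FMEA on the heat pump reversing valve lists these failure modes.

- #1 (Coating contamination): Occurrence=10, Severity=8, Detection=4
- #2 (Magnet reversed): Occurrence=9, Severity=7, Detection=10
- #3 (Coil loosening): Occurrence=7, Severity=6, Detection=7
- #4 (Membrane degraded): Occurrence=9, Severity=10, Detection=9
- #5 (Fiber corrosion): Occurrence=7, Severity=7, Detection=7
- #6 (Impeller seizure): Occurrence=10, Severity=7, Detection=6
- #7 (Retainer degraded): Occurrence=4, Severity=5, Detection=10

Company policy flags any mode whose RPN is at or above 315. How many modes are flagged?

RPN = Severity × Occurrence × Detection:
  #1: 8 × 10 × 4 = 320
  #2: 7 × 9 × 10 = 630
  #3: 6 × 7 × 7 = 294
  #4: 10 × 9 × 9 = 810
  #5: 7 × 7 × 7 = 343
  #6: 7 × 10 × 6 = 420
  #7: 5 × 4 × 10 = 200
Modes with RPN ≥ 315: #1 (320), #2 (630), #4 (810), #5 (343), #6 (420) → 5.

5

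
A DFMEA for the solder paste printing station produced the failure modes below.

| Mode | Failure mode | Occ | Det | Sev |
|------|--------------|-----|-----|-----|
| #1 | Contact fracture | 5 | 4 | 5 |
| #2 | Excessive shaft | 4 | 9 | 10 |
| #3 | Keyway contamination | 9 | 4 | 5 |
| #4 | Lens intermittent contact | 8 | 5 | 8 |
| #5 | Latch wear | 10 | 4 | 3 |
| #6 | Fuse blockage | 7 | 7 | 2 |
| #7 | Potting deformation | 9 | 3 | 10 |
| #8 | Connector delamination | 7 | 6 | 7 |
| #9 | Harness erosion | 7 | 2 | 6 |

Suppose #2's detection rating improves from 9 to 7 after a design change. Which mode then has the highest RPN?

RPN = Severity × Occurrence × Detection:
  #1: 5 × 5 × 4 = 100
  #2: 10 × 4 × 9 = 360
  #3: 5 × 9 × 4 = 180
  #4: 8 × 8 × 5 = 320
  #5: 3 × 10 × 4 = 120
  #6: 2 × 7 × 7 = 98
  #7: 10 × 9 × 3 = 270
  #8: 7 × 7 × 6 = 294
  #9: 6 × 7 × 2 = 84
After action: #2 → 10 × 4 × 7 = 280.
Revised RPNs: #4=320, #8=294, #2=280, #7=270, #3=180, #5=120, #1=100, #6=98, #9=84.
Highest is now #4 (320).

#4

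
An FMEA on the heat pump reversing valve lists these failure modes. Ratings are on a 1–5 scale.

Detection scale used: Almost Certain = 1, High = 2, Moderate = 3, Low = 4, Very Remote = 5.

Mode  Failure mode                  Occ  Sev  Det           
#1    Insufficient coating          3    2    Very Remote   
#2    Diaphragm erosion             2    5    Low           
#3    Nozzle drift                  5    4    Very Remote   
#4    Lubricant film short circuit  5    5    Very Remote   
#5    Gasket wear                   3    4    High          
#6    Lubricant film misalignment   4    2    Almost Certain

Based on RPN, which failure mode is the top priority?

#4

RPN = Severity × Occurrence × Detection:
  #1: 2 × 3 × 5 = 30
  #2: 5 × 2 × 4 = 40
  #3: 4 × 5 × 5 = 100
  #4: 5 × 5 × 5 = 125
  #5: 4 × 3 × 2 = 24
  #6: 2 × 4 × 1 = 8
Highest RPN is 125 → #4.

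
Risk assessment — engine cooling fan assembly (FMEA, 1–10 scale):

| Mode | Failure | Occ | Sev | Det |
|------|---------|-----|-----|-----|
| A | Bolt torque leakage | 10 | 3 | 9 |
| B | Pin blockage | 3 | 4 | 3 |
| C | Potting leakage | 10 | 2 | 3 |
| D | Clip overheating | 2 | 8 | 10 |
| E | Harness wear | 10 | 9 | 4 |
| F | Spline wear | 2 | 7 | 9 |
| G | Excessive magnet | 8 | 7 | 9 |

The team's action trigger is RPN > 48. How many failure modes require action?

6

RPN = Severity × Occurrence × Detection:
  A: 3 × 10 × 9 = 270
  B: 4 × 3 × 3 = 36
  C: 2 × 10 × 3 = 60
  D: 8 × 2 × 10 = 160
  E: 9 × 10 × 4 = 360
  F: 7 × 2 × 9 = 126
  G: 7 × 8 × 9 = 504
Modes with RPN > 48: A (270), C (60), D (160), E (360), F (126), G (504) → 6.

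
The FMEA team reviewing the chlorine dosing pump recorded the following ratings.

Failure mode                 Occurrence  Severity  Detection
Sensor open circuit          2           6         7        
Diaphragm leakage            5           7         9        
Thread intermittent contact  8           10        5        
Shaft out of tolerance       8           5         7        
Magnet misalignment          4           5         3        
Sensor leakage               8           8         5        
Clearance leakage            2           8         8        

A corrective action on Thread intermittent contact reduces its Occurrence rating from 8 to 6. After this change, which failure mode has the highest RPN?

RPN = Severity × Occurrence × Detection:
  Sensor open circuit: 6 × 2 × 7 = 84
  Diaphragm leakage: 7 × 5 × 9 = 315
  Thread intermittent contact: 10 × 8 × 5 = 400
  Shaft out of tolerance: 5 × 8 × 7 = 280
  Magnet misalignment: 5 × 4 × 3 = 60
  Sensor leakage: 8 × 8 × 5 = 320
  Clearance leakage: 8 × 2 × 8 = 128
After action: Thread intermittent contact → 10 × 6 × 5 = 300.
Revised RPNs: Sensor leakage=320, Diaphragm leakage=315, Thread intermittent contact=300, Shaft out of tolerance=280, Clearance leakage=128, Sensor open circuit=84, Magnet misalignment=60.
Highest is now Sensor leakage (320).

Sensor leakage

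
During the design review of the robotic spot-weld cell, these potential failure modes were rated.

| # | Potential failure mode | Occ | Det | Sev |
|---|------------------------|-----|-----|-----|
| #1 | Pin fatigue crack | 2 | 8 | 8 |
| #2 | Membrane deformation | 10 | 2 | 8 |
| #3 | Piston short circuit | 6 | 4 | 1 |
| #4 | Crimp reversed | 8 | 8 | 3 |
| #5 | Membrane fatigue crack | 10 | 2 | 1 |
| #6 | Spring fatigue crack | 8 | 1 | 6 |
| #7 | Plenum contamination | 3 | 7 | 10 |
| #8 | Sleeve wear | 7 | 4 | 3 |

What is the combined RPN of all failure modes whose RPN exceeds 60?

RPN = Severity × Occurrence × Detection:
  #1: 8 × 2 × 8 = 128
  #2: 8 × 10 × 2 = 160
  #3: 1 × 6 × 4 = 24
  #4: 3 × 8 × 8 = 192
  #5: 1 × 10 × 2 = 20
  #6: 6 × 8 × 1 = 48
  #7: 10 × 3 × 7 = 210
  #8: 3 × 7 × 4 = 84
RPN > 60: #1 (128), #2 (160), #4 (192), #7 (210), #8 (84).
Sum: 128 + 160 + 192 + 210 + 84 = 774.

774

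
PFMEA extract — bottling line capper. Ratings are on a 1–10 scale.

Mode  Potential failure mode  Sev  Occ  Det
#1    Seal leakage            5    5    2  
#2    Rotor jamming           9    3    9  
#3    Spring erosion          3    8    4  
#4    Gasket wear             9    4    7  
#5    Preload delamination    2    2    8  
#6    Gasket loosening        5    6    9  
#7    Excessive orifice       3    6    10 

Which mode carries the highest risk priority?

#6

RPN = Severity × Occurrence × Detection:
  #1: 5 × 5 × 2 = 50
  #2: 9 × 3 × 9 = 243
  #3: 3 × 8 × 4 = 96
  #4: 9 × 4 × 7 = 252
  #5: 2 × 2 × 8 = 32
  #6: 5 × 6 × 9 = 270
  #7: 3 × 6 × 10 = 180
Highest RPN is 270 → #6.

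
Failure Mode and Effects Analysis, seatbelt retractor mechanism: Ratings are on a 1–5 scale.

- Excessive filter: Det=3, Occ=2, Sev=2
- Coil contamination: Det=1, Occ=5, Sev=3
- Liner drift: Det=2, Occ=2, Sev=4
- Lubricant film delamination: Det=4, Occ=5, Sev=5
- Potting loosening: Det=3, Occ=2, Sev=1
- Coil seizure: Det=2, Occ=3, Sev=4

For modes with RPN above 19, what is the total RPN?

124

RPN = Severity × Occurrence × Detection:
  Excessive filter: 2 × 2 × 3 = 12
  Coil contamination: 3 × 5 × 1 = 15
  Liner drift: 4 × 2 × 2 = 16
  Lubricant film delamination: 5 × 5 × 4 = 100
  Potting loosening: 1 × 2 × 3 = 6
  Coil seizure: 4 × 3 × 2 = 24
RPN > 19: Lubricant film delamination (100), Coil seizure (24).
Sum: 100 + 24 = 124.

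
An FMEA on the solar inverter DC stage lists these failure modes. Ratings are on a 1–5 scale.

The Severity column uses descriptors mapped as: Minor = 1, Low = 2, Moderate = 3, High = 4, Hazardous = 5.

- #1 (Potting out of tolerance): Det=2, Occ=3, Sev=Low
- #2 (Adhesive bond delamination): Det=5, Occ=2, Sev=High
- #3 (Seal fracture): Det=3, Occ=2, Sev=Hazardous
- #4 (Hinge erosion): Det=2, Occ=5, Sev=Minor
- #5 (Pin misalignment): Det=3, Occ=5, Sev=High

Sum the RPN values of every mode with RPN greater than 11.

142

RPN = Severity × Occurrence × Detection:
  #1: 2 × 3 × 2 = 12
  #2: 4 × 2 × 5 = 40
  #3: 5 × 2 × 3 = 30
  #4: 1 × 5 × 2 = 10
  #5: 4 × 5 × 3 = 60
RPN > 11: #1 (12), #2 (40), #3 (30), #5 (60).
Sum: 12 + 40 + 30 + 60 = 142.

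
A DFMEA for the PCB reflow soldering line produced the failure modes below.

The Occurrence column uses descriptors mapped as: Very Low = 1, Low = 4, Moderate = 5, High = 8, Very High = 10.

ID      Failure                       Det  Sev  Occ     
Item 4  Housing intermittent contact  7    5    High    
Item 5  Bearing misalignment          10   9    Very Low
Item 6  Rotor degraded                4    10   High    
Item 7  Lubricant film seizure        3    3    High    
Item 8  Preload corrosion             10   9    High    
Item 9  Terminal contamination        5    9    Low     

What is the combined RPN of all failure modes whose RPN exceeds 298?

RPN = Severity × Occurrence × Detection:
  Item 4: 5 × 8 × 7 = 280
  Item 5: 9 × 1 × 10 = 90
  Item 6: 10 × 8 × 4 = 320
  Item 7: 3 × 8 × 3 = 72
  Item 8: 9 × 8 × 10 = 720
  Item 9: 9 × 4 × 5 = 180
RPN > 298: Item 6 (320), Item 8 (720).
Sum: 320 + 720 = 1040.

1040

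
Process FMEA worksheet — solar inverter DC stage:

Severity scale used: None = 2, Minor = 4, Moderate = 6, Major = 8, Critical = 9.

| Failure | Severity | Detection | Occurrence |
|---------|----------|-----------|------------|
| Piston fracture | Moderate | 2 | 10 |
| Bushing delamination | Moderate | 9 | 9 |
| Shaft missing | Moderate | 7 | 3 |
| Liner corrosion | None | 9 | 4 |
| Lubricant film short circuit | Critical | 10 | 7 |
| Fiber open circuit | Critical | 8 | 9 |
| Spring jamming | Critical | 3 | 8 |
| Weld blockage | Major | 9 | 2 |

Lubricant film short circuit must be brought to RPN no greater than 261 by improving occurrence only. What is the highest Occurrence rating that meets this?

2

Lubricant film short circuit: S=9, O=7, D=10 → current RPN = 630.
Fixed product = 90. Need 90 × O ≤ 261, so O ≤ 261/90 = 2.90.
Maximum integer Occurrence rating = 2 (gives RPN 180; O=3 would give 270 > 261).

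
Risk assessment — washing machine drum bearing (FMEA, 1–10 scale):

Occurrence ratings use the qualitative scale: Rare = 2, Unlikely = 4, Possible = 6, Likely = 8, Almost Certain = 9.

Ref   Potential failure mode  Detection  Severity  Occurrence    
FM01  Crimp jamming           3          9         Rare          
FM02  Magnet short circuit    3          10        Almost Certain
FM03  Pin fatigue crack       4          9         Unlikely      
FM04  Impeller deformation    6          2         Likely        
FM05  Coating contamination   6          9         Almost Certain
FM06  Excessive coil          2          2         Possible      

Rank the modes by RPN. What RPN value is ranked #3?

144

RPN = Severity × Occurrence × Detection:
  FM01: 9 × 2 × 3 = 54
  FM02: 10 × 9 × 3 = 270
  FM03: 9 × 4 × 4 = 144
  FM04: 2 × 8 × 6 = 96
  FM05: 9 × 9 × 6 = 486
  FM06: 2 × 6 × 2 = 24
Sorted descending: 486, 270, 144, 96, 54, 24.
The third-highest RPN is 144 (FM03).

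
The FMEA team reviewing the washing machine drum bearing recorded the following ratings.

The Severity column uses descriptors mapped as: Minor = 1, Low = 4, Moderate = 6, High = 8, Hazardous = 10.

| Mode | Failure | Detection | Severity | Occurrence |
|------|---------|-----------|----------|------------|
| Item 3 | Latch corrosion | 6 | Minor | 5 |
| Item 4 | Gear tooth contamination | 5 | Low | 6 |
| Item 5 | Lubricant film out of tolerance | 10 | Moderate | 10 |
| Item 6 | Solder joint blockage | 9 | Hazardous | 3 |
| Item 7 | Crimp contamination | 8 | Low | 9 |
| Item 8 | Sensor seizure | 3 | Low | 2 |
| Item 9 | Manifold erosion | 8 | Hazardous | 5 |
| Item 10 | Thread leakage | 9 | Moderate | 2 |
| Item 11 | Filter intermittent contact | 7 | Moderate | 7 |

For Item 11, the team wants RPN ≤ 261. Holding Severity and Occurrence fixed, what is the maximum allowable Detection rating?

Item 11: S=6, O=7, D=7 → current RPN = 294.
Fixed product = 42. Need 42 × D ≤ 261, so D ≤ 261/42 = 6.21.
Maximum integer Detection rating = 6 (gives RPN 252; D=7 would give 294 > 261).

6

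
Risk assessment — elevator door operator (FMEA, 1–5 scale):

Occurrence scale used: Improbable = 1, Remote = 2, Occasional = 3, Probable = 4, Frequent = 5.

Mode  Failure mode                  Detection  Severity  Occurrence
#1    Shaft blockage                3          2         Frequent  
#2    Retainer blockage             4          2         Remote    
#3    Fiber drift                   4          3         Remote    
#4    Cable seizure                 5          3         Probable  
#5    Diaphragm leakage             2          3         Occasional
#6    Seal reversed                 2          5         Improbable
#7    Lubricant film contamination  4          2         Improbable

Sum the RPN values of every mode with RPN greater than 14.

148

RPN = Severity × Occurrence × Detection:
  #1: 2 × 5 × 3 = 30
  #2: 2 × 2 × 4 = 16
  #3: 3 × 2 × 4 = 24
  #4: 3 × 4 × 5 = 60
  #5: 3 × 3 × 2 = 18
  #6: 5 × 1 × 2 = 10
  #7: 2 × 1 × 4 = 8
RPN > 14: #1 (30), #2 (16), #3 (24), #4 (60), #5 (18).
Sum: 30 + 16 + 24 + 60 + 18 = 148.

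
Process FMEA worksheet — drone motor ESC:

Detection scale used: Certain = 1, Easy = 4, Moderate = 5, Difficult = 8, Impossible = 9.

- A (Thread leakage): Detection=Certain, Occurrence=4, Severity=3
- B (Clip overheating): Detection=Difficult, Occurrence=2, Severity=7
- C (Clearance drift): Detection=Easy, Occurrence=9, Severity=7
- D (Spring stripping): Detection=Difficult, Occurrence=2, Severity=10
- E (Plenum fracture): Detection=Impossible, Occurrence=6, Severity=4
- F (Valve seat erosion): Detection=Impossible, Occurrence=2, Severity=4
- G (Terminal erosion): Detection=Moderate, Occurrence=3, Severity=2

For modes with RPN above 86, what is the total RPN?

740

RPN = Severity × Occurrence × Detection:
  A: 3 × 4 × 1 = 12
  B: 7 × 2 × 8 = 112
  C: 7 × 9 × 4 = 252
  D: 10 × 2 × 8 = 160
  E: 4 × 6 × 9 = 216
  F: 4 × 2 × 9 = 72
  G: 2 × 3 × 5 = 30
RPN > 86: B (112), C (252), D (160), E (216).
Sum: 112 + 252 + 160 + 216 = 740.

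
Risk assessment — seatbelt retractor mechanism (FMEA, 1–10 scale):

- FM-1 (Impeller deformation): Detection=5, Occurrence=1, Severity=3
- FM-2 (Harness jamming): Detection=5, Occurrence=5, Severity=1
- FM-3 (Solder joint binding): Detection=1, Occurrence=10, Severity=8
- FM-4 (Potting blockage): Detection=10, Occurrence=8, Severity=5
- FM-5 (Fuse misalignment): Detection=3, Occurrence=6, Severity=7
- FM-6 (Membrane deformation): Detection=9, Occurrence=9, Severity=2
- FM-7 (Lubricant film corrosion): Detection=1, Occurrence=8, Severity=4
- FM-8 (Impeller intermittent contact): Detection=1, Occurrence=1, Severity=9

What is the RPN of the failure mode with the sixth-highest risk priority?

RPN = Severity × Occurrence × Detection:
  FM-1: 3 × 1 × 5 = 15
  FM-2: 1 × 5 × 5 = 25
  FM-3: 8 × 10 × 1 = 80
  FM-4: 5 × 8 × 10 = 400
  FM-5: 7 × 6 × 3 = 126
  FM-6: 2 × 9 × 9 = 162
  FM-7: 4 × 8 × 1 = 32
  FM-8: 9 × 1 × 1 = 9
Sorted descending: 400, 162, 126, 80, 32, 25, 15, 9.
The sixth-highest RPN is 25 (FM-2).

25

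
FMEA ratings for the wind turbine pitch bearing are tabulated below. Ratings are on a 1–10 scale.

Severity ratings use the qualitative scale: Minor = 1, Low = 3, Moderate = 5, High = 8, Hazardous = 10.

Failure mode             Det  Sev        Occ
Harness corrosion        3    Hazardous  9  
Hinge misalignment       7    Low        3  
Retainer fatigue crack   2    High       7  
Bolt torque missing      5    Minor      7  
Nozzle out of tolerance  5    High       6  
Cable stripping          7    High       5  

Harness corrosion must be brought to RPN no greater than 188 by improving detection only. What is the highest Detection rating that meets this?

Harness corrosion: S=10, O=9, D=3 → current RPN = 270.
Fixed product = 90. Need 90 × D ≤ 188, so D ≤ 188/90 = 2.09.
Maximum integer Detection rating = 2 (gives RPN 180; D=3 would give 270 > 188).

2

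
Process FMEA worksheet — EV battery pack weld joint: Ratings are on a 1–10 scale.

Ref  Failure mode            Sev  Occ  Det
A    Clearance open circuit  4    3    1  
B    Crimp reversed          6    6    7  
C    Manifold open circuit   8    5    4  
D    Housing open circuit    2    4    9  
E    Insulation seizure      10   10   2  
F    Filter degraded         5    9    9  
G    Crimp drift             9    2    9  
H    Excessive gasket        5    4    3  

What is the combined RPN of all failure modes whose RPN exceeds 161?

RPN = Severity × Occurrence × Detection:
  A: 4 × 3 × 1 = 12
  B: 6 × 6 × 7 = 252
  C: 8 × 5 × 4 = 160
  D: 2 × 4 × 9 = 72
  E: 10 × 10 × 2 = 200
  F: 5 × 9 × 9 = 405
  G: 9 × 2 × 9 = 162
  H: 5 × 4 × 3 = 60
RPN > 161: B (252), E (200), F (405), G (162).
Sum: 252 + 200 + 405 + 162 = 1019.

1019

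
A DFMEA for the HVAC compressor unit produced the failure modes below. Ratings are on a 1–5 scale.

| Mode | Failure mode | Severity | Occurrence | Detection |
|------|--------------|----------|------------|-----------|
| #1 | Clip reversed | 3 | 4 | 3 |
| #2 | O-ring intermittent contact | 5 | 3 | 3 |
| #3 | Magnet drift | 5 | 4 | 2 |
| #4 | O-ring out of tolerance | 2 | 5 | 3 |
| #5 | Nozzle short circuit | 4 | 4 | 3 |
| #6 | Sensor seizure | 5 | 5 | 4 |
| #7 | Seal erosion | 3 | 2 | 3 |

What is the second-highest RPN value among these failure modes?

48

RPN = Severity × Occurrence × Detection:
  #1: 3 × 4 × 3 = 36
  #2: 5 × 3 × 3 = 45
  #3: 5 × 4 × 2 = 40
  #4: 2 × 5 × 3 = 30
  #5: 4 × 4 × 3 = 48
  #6: 5 × 5 × 4 = 100
  #7: 3 × 2 × 3 = 18
Sorted descending: 100, 48, 45, 40, 36, 30, 18.
The second-highest RPN is 48 (#5).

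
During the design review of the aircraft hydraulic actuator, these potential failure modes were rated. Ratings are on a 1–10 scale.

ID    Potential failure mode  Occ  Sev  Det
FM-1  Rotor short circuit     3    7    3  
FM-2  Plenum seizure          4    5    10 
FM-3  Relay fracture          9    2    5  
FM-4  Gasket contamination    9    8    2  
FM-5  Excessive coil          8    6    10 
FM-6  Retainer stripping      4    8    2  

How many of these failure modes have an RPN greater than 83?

RPN = Severity × Occurrence × Detection:
  FM-1: 7 × 3 × 3 = 63
  FM-2: 5 × 4 × 10 = 200
  FM-3: 2 × 9 × 5 = 90
  FM-4: 8 × 9 × 2 = 144
  FM-5: 6 × 8 × 10 = 480
  FM-6: 8 × 4 × 2 = 64
Modes with RPN > 83: FM-2 (200), FM-3 (90), FM-4 (144), FM-5 (480) → 4.

4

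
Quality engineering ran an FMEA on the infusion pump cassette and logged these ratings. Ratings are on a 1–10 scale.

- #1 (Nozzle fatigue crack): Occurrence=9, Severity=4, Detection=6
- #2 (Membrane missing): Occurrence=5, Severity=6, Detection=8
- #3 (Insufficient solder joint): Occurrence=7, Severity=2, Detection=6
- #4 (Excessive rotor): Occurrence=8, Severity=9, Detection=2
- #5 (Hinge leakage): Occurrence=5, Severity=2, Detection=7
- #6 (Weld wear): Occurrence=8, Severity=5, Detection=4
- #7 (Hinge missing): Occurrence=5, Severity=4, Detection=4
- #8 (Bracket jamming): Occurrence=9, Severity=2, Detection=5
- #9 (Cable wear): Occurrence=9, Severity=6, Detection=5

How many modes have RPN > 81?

RPN = Severity × Occurrence × Detection:
  #1: 4 × 9 × 6 = 216
  #2: 6 × 5 × 8 = 240
  #3: 2 × 7 × 6 = 84
  #4: 9 × 8 × 2 = 144
  #5: 2 × 5 × 7 = 70
  #6: 5 × 8 × 4 = 160
  #7: 4 × 5 × 4 = 80
  #8: 2 × 9 × 5 = 90
  #9: 6 × 9 × 5 = 270
Modes with RPN > 81: #1 (216), #2 (240), #3 (84), #4 (144), #6 (160), #8 (90), #9 (270) → 7.

7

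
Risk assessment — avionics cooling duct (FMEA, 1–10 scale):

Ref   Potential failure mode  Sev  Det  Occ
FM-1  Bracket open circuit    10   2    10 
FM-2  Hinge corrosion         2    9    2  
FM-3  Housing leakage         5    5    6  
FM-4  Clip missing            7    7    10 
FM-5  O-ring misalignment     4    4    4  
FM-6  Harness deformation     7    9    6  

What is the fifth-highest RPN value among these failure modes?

RPN = Severity × Occurrence × Detection:
  FM-1: 10 × 10 × 2 = 200
  FM-2: 2 × 2 × 9 = 36
  FM-3: 5 × 6 × 5 = 150
  FM-4: 7 × 10 × 7 = 490
  FM-5: 4 × 4 × 4 = 64
  FM-6: 7 × 6 × 9 = 378
Sorted descending: 490, 378, 200, 150, 64, 36.
The fifth-highest RPN is 64 (FM-5).

64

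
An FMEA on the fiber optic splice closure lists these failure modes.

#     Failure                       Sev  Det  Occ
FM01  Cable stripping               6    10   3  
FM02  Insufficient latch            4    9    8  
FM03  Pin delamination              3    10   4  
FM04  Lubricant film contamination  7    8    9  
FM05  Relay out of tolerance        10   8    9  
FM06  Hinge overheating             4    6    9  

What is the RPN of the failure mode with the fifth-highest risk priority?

180

RPN = Severity × Occurrence × Detection:
  FM01: 6 × 3 × 10 = 180
  FM02: 4 × 8 × 9 = 288
  FM03: 3 × 4 × 10 = 120
  FM04: 7 × 9 × 8 = 504
  FM05: 10 × 9 × 8 = 720
  FM06: 4 × 9 × 6 = 216
Sorted descending: 720, 504, 288, 216, 180, 120.
The fifth-highest RPN is 180 (FM01).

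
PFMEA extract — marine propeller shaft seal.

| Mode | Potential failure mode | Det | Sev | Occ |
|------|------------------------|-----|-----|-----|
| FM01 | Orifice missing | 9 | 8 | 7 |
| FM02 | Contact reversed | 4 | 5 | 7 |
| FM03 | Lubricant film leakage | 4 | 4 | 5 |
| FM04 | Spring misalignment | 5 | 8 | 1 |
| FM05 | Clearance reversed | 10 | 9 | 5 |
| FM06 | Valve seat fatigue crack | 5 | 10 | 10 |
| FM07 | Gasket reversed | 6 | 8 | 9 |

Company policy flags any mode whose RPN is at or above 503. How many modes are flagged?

1

RPN = Severity × Occurrence × Detection:
  FM01: 8 × 7 × 9 = 504
  FM02: 5 × 7 × 4 = 140
  FM03: 4 × 5 × 4 = 80
  FM04: 8 × 1 × 5 = 40
  FM05: 9 × 5 × 10 = 450
  FM06: 10 × 10 × 5 = 500
  FM07: 8 × 9 × 6 = 432
Modes with RPN ≥ 503: FM01 (504) → 1.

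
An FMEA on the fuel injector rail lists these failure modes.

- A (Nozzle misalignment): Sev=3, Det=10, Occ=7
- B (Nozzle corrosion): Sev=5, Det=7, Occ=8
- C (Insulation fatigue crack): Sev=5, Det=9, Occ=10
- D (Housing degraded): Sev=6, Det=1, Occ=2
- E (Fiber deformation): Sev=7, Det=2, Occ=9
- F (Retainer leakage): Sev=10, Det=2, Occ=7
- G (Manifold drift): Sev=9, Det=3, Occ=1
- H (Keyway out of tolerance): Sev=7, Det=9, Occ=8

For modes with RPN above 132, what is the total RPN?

1584

RPN = Severity × Occurrence × Detection:
  A: 3 × 7 × 10 = 210
  B: 5 × 8 × 7 = 280
  C: 5 × 10 × 9 = 450
  D: 6 × 2 × 1 = 12
  E: 7 × 9 × 2 = 126
  F: 10 × 7 × 2 = 140
  G: 9 × 1 × 3 = 27
  H: 7 × 8 × 9 = 504
RPN > 132: A (210), B (280), C (450), F (140), H (504).
Sum: 210 + 280 + 450 + 140 + 504 = 1584.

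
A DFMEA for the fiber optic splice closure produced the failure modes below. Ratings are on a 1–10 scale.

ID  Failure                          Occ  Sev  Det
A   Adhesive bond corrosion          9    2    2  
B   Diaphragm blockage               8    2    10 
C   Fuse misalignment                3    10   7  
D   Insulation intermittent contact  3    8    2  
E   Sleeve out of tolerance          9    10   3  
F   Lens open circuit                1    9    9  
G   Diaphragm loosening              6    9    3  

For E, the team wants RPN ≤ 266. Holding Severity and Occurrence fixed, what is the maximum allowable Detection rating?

2

E: S=10, O=9, D=3 → current RPN = 270.
Fixed product = 90. Need 90 × D ≤ 266, so D ≤ 266/90 = 2.96.
Maximum integer Detection rating = 2 (gives RPN 180; D=3 would give 270 > 266).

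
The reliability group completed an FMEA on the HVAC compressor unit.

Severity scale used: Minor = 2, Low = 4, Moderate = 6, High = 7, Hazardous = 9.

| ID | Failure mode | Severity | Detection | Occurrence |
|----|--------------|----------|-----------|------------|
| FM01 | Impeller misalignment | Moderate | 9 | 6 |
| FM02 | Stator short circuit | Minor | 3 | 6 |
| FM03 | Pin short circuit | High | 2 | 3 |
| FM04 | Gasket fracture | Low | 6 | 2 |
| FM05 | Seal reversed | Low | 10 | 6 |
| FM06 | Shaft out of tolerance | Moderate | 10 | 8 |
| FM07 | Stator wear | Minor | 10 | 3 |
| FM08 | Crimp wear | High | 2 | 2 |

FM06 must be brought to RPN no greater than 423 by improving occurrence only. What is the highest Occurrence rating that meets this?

FM06: S=6, O=8, D=10 → current RPN = 480.
Fixed product = 60. Need 60 × O ≤ 423, so O ≤ 423/60 = 7.05.
Maximum integer Occurrence rating = 7 (gives RPN 420; O=8 would give 480 > 423).

7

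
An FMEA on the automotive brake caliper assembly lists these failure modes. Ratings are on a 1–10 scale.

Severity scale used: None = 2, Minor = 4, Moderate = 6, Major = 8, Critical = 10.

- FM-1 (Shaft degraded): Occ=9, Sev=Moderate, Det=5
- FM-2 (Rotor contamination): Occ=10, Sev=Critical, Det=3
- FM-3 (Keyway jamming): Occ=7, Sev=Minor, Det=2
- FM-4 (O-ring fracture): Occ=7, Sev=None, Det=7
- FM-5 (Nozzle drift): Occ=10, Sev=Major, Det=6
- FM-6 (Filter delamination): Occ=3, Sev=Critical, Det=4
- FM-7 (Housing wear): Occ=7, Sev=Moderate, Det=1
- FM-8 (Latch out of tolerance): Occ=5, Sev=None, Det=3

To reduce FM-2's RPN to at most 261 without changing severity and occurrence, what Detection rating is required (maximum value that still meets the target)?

2

FM-2: S=10, O=10, D=3 → current RPN = 300.
Fixed product = 100. Need 100 × D ≤ 261, so D ≤ 261/100 = 2.61.
Maximum integer Detection rating = 2 (gives RPN 200; D=3 would give 300 > 261).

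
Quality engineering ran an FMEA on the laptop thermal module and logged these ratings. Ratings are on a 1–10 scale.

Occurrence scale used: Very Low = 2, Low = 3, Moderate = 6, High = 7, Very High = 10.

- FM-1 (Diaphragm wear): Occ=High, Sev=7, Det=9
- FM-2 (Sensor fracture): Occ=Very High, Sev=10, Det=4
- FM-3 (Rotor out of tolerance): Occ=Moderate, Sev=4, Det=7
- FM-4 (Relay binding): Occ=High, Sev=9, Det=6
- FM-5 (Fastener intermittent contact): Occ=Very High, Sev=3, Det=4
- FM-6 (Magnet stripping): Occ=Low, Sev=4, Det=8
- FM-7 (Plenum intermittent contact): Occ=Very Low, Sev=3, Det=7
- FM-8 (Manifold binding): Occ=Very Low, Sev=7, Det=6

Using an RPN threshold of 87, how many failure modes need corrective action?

RPN = Severity × Occurrence × Detection:
  FM-1: 7 × 7 × 9 = 441
  FM-2: 10 × 10 × 4 = 400
  FM-3: 4 × 6 × 7 = 168
  FM-4: 9 × 7 × 6 = 378
  FM-5: 3 × 10 × 4 = 120
  FM-6: 4 × 3 × 8 = 96
  FM-7: 3 × 2 × 7 = 42
  FM-8: 7 × 2 × 6 = 84
Modes with RPN ≥ 87: FM-1 (441), FM-2 (400), FM-3 (168), FM-4 (378), FM-5 (120), FM-6 (96) → 6.

6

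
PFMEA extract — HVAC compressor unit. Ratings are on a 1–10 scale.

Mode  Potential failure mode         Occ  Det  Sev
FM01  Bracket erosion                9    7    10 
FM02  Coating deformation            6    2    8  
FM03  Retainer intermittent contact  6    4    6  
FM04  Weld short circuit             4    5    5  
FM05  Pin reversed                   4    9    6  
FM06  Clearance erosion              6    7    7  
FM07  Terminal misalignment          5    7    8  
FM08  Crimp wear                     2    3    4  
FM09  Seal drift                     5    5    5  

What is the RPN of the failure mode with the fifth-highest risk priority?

144

RPN = Severity × Occurrence × Detection:
  FM01: 10 × 9 × 7 = 630
  FM02: 8 × 6 × 2 = 96
  FM03: 6 × 6 × 4 = 144
  FM04: 5 × 4 × 5 = 100
  FM05: 6 × 4 × 9 = 216
  FM06: 7 × 6 × 7 = 294
  FM07: 8 × 5 × 7 = 280
  FM08: 4 × 2 × 3 = 24
  FM09: 5 × 5 × 5 = 125
Sorted descending: 630, 294, 280, 216, 144, 125, 100, 96, 24.
The fifth-highest RPN is 144 (FM03).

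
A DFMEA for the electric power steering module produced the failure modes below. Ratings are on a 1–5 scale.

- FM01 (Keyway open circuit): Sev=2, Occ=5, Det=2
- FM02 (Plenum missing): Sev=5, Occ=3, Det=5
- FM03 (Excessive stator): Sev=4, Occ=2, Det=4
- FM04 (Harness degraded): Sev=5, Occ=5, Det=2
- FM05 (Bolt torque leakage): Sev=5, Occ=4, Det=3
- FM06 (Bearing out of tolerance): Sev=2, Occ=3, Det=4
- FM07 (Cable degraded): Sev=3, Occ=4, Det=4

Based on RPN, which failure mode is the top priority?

FM02

RPN = Severity × Occurrence × Detection:
  FM01: 2 × 5 × 2 = 20
  FM02: 5 × 3 × 5 = 75
  FM03: 4 × 2 × 4 = 32
  FM04: 5 × 5 × 2 = 50
  FM05: 5 × 4 × 3 = 60
  FM06: 2 × 3 × 4 = 24
  FM07: 3 × 4 × 4 = 48
Highest RPN is 75 → FM02.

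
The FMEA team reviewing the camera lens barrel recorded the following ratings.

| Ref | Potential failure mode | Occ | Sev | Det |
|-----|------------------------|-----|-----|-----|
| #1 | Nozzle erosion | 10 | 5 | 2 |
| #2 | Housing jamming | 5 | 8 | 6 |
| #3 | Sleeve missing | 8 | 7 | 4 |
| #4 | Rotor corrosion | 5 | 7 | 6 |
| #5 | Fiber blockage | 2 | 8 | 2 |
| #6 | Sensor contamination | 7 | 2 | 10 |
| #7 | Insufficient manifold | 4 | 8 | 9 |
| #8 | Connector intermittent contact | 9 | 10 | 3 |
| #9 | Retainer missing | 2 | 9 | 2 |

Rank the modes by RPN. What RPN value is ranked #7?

100

RPN = Severity × Occurrence × Detection:
  #1: 5 × 10 × 2 = 100
  #2: 8 × 5 × 6 = 240
  #3: 7 × 8 × 4 = 224
  #4: 7 × 5 × 6 = 210
  #5: 8 × 2 × 2 = 32
  #6: 2 × 7 × 10 = 140
  #7: 8 × 4 × 9 = 288
  #8: 10 × 9 × 3 = 270
  #9: 9 × 2 × 2 = 36
Sorted descending: 288, 270, 240, 224, 210, 140, 100, 36, 32.
The seventh-highest RPN is 100 (#1).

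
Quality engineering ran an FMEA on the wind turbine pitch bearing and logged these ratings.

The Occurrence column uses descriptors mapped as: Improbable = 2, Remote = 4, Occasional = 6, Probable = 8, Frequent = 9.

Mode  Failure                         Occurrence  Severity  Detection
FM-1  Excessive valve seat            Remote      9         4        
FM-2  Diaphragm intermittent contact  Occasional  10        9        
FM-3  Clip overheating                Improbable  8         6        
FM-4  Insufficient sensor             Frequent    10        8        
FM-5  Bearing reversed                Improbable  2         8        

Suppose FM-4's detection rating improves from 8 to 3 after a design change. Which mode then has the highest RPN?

FM-2

RPN = Severity × Occurrence × Detection:
  FM-1: 9 × 4 × 4 = 144
  FM-2: 10 × 6 × 9 = 540
  FM-3: 8 × 2 × 6 = 96
  FM-4: 10 × 9 × 8 = 720
  FM-5: 2 × 2 × 8 = 32
After action: FM-4 → 10 × 9 × 3 = 270.
Revised RPNs: FM-2=540, FM-4=270, FM-1=144, FM-3=96, FM-5=32.
Highest is now FM-2 (540).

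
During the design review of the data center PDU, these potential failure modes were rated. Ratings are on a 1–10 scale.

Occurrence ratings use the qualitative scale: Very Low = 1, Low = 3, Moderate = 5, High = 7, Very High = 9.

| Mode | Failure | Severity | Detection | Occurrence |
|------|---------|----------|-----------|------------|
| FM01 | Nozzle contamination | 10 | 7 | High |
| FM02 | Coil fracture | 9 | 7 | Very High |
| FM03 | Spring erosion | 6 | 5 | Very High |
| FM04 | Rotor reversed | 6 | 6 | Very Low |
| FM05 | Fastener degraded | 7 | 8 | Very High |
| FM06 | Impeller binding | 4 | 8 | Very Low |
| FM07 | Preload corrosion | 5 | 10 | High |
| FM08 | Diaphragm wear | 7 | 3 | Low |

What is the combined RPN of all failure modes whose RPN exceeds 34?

2280

RPN = Severity × Occurrence × Detection:
  FM01: 10 × 7 × 7 = 490
  FM02: 9 × 9 × 7 = 567
  FM03: 6 × 9 × 5 = 270
  FM04: 6 × 1 × 6 = 36
  FM05: 7 × 9 × 8 = 504
  FM06: 4 × 1 × 8 = 32
  FM07: 5 × 7 × 10 = 350
  FM08: 7 × 3 × 3 = 63
RPN > 34: FM01 (490), FM02 (567), FM03 (270), FM04 (36), FM05 (504), FM07 (350), FM08 (63).
Sum: 490 + 567 + 270 + 36 + 504 + 350 + 63 = 2280.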